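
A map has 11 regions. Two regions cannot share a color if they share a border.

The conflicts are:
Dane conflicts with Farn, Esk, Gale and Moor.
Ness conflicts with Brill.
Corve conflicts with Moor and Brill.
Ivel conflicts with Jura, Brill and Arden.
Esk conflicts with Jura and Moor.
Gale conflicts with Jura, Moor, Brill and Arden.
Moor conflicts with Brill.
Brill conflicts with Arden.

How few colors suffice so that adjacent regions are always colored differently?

Gale, Brill, Arden pairwise conflict, so at least 3 colors are needed.
One proper 3-coloring: Dane=1, Farn=2, Ness=2, Corve=2, Ivel=2, Esk=2, Gale=2, Jura=1, Moor=3, Brill=1, Arden=3. No two conflicting regions share a color.

3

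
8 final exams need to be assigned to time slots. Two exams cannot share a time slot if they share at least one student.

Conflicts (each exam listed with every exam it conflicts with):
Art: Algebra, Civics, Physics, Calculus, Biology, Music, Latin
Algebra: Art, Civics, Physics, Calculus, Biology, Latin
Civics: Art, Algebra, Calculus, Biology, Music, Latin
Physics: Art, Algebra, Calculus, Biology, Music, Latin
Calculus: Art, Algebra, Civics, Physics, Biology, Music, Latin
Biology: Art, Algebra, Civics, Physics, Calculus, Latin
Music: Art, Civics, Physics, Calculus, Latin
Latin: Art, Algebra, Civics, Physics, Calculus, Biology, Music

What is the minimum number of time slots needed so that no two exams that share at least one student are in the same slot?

Art, Algebra, Civics, Calculus, Biology, Latin all conflict with each other, so at least 6 time slots are needed.
A valid assignment using 6 time slots: Art=3, Algebra=5, Civics=6, Physics=6, Calculus=2, Biology=4, Music=4, Latin=1. Each listed conflict is separated.

6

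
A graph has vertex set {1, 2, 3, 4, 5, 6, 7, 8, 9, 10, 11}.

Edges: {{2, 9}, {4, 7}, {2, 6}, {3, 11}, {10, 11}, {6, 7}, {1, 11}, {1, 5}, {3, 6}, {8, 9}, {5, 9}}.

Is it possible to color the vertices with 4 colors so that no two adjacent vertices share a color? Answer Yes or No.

Yes

The chromatic number is 3. The cycle 2-6-3-11-1-5-9-2 has odd length 7, so it cannot be 2-colored; at least 3 colors are needed.
3 colors suffice: color a → {4, 6, 9, 11}; color b → {1, 2, 3, 7, 8, 10}; color c → {5}.
Since 4 ≥ 3, a proper 4-coloring certainly exists.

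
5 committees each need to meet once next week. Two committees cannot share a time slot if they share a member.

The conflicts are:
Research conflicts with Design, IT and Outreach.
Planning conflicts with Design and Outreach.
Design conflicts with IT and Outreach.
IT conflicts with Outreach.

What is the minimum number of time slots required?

4

Research, Design, IT, Outreach pairwise conflict, so at least 4 time slots are needed.
4 time slots suffice: Research=4, Planning=3, Design=2, IT=3, Outreach=1. Every pair that conflicts lands in different time slots.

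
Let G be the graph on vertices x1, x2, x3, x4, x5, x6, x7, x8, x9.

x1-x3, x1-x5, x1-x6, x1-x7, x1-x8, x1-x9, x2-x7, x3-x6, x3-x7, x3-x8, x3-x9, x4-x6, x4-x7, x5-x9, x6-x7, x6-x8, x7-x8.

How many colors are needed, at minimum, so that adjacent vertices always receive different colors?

x1, x3, x6, x7, x8 are pairwise adjacent (a clique of size 5), so at least 5 colors are needed.
5 colors suffice: color 1 → {x1, x2, x4}; color 2 → {x7, x9}; color 3 → {x3, x5}; color 4 → {x6}; color 5 → {x8}. Every edge joins two different colors.

5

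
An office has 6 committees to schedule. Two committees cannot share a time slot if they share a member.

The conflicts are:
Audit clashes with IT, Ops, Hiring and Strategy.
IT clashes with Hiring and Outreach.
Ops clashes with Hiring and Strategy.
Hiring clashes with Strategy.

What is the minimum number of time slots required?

Audit, Ops, Hiring, Strategy are mutually in conflict, so at least 4 time slots are needed.
4 time slots suffice: time slot 1 → {Audit, Outreach}; time slot 2 → {Hiring}; time slot 3 → {IT, Ops}; time slot 4 → {Strategy}. No two conflicting committees share a time slot.

4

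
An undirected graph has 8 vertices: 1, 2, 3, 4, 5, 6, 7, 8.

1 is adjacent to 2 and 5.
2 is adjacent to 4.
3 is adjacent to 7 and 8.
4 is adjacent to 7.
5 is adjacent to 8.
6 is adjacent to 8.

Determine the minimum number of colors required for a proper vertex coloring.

3

The cycle 2-1-5-8-3-7-4-2 has odd length 7, so it cannot be 2-colored; at least 3 colors are needed.
3 colors suffice: 1=red, 2=blue, 3=green, 4=red, 5=blue, 6=blue, 7=blue, 8=red. Every edge joins two different colors.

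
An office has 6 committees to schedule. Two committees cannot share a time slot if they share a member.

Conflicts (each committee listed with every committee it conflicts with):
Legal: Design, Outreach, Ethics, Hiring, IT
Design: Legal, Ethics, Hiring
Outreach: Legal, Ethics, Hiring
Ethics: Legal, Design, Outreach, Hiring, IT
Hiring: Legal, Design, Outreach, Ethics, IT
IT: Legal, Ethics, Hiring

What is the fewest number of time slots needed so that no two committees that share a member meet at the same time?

4

Legal, Outreach, Ethics, Hiring pairwise conflict, so at least 4 time slots are needed.
4 time slots suffice: time slot 1 → {Legal}; time slot 2 → {Hiring}; time slot 3 → {Ethics}; time slot 4 → {Design, Outreach, IT}. Each listed conflict is separated.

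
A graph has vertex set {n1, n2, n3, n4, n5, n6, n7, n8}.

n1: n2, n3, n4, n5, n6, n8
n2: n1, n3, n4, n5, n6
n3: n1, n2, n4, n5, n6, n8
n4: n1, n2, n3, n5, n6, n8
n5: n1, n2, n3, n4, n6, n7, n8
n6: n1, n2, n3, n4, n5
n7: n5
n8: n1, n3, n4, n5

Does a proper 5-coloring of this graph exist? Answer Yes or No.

n1, n2, n3, n4, n5, n6 are mutually adjacent (a clique of size 6), so at least 6 colors are needed.
So 5 colors are not enough.

No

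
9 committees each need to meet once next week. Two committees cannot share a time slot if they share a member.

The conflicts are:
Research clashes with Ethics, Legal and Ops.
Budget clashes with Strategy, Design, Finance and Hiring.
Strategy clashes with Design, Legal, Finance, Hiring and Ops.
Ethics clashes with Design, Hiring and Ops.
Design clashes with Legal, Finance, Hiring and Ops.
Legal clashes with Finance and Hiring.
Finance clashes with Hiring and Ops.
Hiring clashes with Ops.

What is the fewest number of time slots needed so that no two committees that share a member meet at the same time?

5

Strategy, Design, Finance, Hiring, Ops are mutually in conflict, so at least 5 time slots are needed.
A valid assignment using 5 time slots: Research=1, Budget=3, Strategy=5, Ethics=4, Design=2, Legal=3, Finance=4, Hiring=1, Ops=3. Every pair that conflicts lands in different time slots.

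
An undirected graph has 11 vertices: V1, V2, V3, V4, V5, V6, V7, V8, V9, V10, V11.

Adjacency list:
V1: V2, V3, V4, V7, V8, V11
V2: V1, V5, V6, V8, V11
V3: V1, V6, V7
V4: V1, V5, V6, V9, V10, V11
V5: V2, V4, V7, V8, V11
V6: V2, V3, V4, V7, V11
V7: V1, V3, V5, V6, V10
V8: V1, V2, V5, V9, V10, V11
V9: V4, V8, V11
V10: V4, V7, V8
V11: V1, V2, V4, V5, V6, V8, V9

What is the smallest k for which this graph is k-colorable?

4

V1, V2, V8, V11 are pairwise adjacent (a clique of size 4), so at least 4 colors are needed.
4 colors suffice: color 1 → {V7, V11}; color 2 → {V1, V5, V6, V9, V10}; color 3 → {V3, V4, V8}; color 4 → {V2}. No two adjacent vertices share a color.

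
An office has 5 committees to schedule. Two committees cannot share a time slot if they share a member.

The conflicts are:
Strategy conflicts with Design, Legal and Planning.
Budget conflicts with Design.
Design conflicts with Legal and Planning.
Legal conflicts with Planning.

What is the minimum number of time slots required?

Strategy, Design, Legal, Planning all conflict with each other, so at least 4 time slots are needed.
A valid assignment using 4 time slots: Strategy=3, Budget=2, Design=1, Legal=4, Planning=2. Each listed conflict is separated.

4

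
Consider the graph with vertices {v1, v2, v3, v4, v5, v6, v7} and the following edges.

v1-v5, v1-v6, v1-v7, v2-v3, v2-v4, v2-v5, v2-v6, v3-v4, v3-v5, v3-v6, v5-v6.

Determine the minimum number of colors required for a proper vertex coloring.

v2, v3, v5, v6 form a clique, so at least 4 colors are needed.
4 colors suffice: color 1 → {v4, v5, v7}; color 2 → {v1, v2}; color 3 → {v6}; color 4 → {v3}. No two adjacent vertices share a color.

4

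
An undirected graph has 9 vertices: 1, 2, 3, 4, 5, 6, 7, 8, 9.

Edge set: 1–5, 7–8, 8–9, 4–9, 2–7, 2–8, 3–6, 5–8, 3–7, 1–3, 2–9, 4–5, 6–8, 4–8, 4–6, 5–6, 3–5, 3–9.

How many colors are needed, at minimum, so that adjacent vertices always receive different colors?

4

4, 5, 6, 8 are pairwise adjacent (a clique of size 4), so at least 4 colors are needed.
4 colors suffice: color a → {3, 8}; color b → {5, 7, 9}; color c → {1, 2, 4}; color d → {6}. No two adjacent vertices share a color.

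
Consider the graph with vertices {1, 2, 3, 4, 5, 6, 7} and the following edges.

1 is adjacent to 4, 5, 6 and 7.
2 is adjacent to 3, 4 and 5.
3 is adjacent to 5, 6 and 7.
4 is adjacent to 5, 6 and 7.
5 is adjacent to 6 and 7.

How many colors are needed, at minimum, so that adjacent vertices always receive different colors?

1, 4, 5, 7 are mutually adjacent (a clique of size 4), so at least 4 colors are needed.
4 colors suffice: color red → {5}; color blue → {3, 4}; color green → {1, 2}; color yellow → {6, 7}. Each edge has distinct colors on its endpoints.

4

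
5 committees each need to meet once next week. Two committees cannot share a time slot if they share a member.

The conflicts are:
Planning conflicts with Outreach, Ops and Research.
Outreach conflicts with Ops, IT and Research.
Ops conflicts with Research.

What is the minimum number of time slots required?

Planning, Outreach, Ops, Research are mutually in conflict, so at least 4 time slots are needed.
4 time slots suffice: time slot 1 → {Outreach}; time slot 2 → {Ops, IT}; time slot 3 → {Planning}; time slot 4 → {Research}. Every pair that conflicts lands in different time slots.

4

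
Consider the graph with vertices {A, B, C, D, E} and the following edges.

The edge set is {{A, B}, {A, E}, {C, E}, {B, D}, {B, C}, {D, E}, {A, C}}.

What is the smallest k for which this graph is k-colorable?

A, C, E are mutually adjacent, so at least 3 colors are needed.
3 colors suffice: color red → {C, D}; color blue → {B, E}; color green → {A}. Every edge joins two different colors.

3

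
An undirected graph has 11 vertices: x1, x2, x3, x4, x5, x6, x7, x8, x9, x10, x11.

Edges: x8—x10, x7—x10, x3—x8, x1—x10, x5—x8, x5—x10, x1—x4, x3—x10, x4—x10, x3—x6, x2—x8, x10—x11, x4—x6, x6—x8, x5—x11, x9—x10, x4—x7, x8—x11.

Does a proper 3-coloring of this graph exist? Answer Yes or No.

x5, x8, x10, x11 form a clique, so at least 4 colors are needed.
So 3 colors are not enough.

No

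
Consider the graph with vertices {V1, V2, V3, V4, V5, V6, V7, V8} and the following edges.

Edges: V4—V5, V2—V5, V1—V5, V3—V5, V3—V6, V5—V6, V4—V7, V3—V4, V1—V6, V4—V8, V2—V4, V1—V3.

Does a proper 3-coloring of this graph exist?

No

V1, V3, V5, V6 form a clique, so at least 4 colors are needed.
So 3 colors are not enough.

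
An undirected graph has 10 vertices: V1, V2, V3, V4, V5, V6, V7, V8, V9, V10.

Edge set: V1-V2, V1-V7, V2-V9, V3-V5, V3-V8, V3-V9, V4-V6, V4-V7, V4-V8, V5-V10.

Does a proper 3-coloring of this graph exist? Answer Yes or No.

The chromatic number is 3. The cycle V1-V2-V9-V3-V8-V4-V7-V1 has odd length 7, so it cannot be 2-colored; at least 3 colors are needed.
3 colors suffice: color red → {V1, V3, V4, V10}; color blue → {V2, V5, V6, V7, V8}; color green → {V9}.
That is already a proper 3-coloring.

Yes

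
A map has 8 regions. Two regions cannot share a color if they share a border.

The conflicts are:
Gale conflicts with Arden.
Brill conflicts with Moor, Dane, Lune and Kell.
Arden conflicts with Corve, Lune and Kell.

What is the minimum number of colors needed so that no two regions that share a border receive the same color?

2

Arden and Kell conflict, so at least 2 colors are needed.
2 colors suffice: Gale=2, Brill=1, Moor=2, Arden=1, Dane=2, Corve=2, Lune=2, Kell=2. No two conflicting regions share a color.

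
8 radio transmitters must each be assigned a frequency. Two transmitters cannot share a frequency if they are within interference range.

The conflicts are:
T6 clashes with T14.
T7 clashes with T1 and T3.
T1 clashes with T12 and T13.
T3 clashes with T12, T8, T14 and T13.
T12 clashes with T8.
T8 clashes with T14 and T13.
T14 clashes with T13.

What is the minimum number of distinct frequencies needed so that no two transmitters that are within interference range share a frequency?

4

T3, T8, T14, T13 pairwise conflict, so at least 4 frequencies are needed.
A valid assignment using 4 frequencies: T6=1, T7=2, T1=1, T3=1, T12=2, T8=3, T14=2, T13=4. No two conflicting transmitters share a frequency.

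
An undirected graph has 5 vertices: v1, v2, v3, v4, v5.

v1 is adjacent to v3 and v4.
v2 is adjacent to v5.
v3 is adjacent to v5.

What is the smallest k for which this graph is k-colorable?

v3 and v5 are adjacent, so at least 2 colors are needed.
2 colors suffice: color 1 → {v1, v5}; color 2 → {v2, v3, v4}. No two adjacent vertices share a color.

2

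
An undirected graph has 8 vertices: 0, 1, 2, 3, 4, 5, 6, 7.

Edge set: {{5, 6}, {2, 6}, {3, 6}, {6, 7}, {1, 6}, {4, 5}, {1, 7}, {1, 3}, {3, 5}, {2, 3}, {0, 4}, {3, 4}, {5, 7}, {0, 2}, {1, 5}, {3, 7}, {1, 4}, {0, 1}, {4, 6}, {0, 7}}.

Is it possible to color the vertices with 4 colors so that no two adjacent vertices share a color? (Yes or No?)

No

1, 3, 5, 6, 7 form a clique, so at least 5 colors are needed.
So 4 colors are not enough.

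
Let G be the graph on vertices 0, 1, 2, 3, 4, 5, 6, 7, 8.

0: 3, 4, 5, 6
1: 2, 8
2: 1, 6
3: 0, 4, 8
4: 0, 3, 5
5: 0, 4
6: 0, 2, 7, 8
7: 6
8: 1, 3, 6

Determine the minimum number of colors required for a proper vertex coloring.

3

0, 4, 5 are pairwise adjacent, so at least 3 colors are needed.
3 colors suffice: 0=blue, 1=red, 2=blue, 3=green, 4=red, 5=green, 6=red, 7=blue, 8=blue. Every edge joins two different colors.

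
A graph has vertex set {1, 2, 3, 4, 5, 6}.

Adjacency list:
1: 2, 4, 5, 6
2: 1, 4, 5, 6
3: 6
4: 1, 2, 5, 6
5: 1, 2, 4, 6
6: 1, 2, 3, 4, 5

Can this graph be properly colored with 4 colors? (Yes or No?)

1, 2, 4, 5, 6 are mutually adjacent (a clique of size 5), so at least 5 colors are needed.
So 4 colors are not enough.

No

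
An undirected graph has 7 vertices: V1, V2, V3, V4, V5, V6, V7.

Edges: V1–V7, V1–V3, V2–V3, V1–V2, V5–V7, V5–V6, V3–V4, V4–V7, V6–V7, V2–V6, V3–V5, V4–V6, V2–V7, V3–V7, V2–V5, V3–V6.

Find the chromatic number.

5

V2, V3, V5, V6, V7 are mutually adjacent (a clique of size 5), so at least 5 colors are needed.
5 colors suffice: V1=4, V2=3, V3=2, V4=3, V5=5, V6=4, V7=1. No two adjacent vertices share a color.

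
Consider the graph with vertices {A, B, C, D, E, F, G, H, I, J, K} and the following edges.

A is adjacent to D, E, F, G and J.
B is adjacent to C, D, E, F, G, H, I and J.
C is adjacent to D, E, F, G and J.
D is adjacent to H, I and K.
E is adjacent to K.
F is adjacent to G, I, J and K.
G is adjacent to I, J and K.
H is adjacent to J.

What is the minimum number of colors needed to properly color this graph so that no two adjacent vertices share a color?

B, C, F, G, J are pairwise adjacent (a clique of size 5), so at least 5 colors are needed.
A valid assignment using 5 colors: A=1, B=1, C=5, D=2, E=2, F=2, G=3, H=3, I=4, J=4, K=1. No two adjacent vertices share a color.

5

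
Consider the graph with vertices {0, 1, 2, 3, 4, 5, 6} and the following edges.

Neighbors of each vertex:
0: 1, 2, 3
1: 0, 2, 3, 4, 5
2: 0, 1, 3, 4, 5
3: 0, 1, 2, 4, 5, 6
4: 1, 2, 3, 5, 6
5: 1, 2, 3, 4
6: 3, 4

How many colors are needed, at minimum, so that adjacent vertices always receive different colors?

1, 2, 3, 4, 5 are pairwise adjacent (a clique of size 5), so at least 5 colors are needed.
5 colors suffice: color red → {3}; color blue → {0, 4}; color green → {1, 6}; color yellow → {2}; color purple → {5}. Every edge joins two different colors.

5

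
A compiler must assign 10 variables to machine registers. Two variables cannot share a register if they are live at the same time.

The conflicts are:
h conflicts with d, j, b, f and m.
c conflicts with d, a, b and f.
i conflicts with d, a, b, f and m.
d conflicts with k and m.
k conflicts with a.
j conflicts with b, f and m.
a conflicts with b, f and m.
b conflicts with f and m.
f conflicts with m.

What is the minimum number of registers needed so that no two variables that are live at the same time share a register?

5

h, j, b, f, m are mutually in conflict, so at least 5 registers are needed.
5 registers suffice: register 1 → {d, b}; register 2 → {k, f}; register 3 → {c, m}; register 4 → {h, a}; register 5 → {i, j}. Every pair that conflicts lands in different registers.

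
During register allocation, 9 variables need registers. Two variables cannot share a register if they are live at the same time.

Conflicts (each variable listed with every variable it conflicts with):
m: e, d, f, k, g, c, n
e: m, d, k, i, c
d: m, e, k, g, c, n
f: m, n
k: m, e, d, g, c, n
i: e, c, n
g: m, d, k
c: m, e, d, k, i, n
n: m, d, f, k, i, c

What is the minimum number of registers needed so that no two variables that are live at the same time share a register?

m, e, d, k, c all conflict with each other, so at least 5 registers are needed.
5 registers suffice: m=1, e=5, d=3, f=2, k=4, i=1, g=2, c=2, n=5. Each listed conflict is separated.

5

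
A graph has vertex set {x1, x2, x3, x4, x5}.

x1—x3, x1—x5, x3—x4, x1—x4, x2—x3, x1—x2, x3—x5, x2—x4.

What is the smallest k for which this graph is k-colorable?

4

x1, x2, x3, x4 form a clique, so at least 4 colors are needed.
4 colors suffice: x1=1, x2=4, x3=2, x4=3, x5=3. Each edge has distinct colors on its endpoints.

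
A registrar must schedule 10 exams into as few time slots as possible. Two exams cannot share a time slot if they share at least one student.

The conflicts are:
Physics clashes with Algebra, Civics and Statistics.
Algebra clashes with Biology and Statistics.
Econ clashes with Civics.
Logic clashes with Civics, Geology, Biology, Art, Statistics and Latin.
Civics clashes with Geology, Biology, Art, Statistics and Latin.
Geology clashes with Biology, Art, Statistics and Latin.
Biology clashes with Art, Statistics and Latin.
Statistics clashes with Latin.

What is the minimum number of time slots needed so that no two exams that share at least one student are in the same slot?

Logic, Civics, Geology, Biology, Statistics, Latin are mutually in conflict, so at least 6 time slots are needed.
6 time slots suffice: time slot 1 → {Algebra, Civics}; time slot 2 → {Physics, Econ, Biology}; time slot 3 → {Art, Statistics}; time slot 4 → {Logic}; time slot 5 → {Geology}; time slot 6 → {Latin}. Every pair that conflicts lands in different time slots.

6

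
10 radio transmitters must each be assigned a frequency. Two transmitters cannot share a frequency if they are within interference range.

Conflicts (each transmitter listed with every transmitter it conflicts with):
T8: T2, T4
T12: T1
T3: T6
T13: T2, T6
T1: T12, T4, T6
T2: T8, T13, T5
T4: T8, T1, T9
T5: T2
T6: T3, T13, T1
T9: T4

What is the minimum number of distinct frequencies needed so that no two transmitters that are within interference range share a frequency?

T4 and T9 conflict, so at least 2 frequencies are needed.
2 frequencies suffice: frequency 1 → {T12, T2, T4, T6}; frequency 2 → {T8, T3, T13, T1, T5, T9}. Each listed conflict is separated.

2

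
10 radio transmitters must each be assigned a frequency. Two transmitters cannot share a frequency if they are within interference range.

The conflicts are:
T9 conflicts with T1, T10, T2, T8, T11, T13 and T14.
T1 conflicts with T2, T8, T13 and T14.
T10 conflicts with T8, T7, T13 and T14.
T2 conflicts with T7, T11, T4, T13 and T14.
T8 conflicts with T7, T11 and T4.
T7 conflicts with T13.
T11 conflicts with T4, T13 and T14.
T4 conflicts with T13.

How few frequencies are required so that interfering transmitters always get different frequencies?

4

T9, T2, T11, T13 pairwise conflict, so at least 4 frequencies are needed.
4 frequencies suffice: frequency 1 → {T8, T13, T14}; frequency 2 → {T10, T2}; frequency 3 → {T9, T7, T4}; frequency 4 → {T1, T11}. Each listed conflict is separated.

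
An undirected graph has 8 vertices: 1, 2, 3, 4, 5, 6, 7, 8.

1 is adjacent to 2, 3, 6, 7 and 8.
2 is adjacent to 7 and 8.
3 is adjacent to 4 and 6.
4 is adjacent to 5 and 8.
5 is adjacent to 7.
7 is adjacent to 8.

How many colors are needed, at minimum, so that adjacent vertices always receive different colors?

1, 2, 7, 8 are mutually adjacent (a clique of size 4), so at least 4 colors are needed.
4 colors suffice: color red → {1, 4}; color blue → {3, 5, 8}; color green → {6, 7}; color yellow → {2}. No two adjacent vertices share a color.

4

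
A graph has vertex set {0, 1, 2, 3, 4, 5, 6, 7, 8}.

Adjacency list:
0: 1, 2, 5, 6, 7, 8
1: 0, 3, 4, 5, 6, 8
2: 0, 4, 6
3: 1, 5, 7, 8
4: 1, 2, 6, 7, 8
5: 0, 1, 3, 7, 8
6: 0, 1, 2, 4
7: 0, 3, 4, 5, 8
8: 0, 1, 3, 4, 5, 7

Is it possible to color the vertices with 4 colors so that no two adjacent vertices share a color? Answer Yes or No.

Yes

The chromatic number is 4. 3, 5, 7, 8 are pairwise adjacent (a clique of size 4), so at least 4 colors are needed.
4 colors suffice: color a → {6, 8}; color b → {0, 3, 4}; color c → {1, 2, 7}; color d → {5}.
That is already a proper 4-coloring.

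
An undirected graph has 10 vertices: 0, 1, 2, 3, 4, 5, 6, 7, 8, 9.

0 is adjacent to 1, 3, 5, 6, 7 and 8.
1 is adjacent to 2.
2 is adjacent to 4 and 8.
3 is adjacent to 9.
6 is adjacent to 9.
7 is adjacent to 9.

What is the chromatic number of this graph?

2 and 4 are adjacent, so at least 2 colors are needed.
2 colors suffice: color a → {0, 2, 9}; color b → {1, 3, 4, 5, 6, 7, 8}. Each edge has distinct colors on its endpoints.

2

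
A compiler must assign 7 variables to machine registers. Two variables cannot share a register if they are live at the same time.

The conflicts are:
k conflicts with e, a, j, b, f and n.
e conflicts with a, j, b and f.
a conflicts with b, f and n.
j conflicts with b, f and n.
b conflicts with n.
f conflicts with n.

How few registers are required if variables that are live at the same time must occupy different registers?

k, e, j, f pairwise conflict, so at least 4 registers are needed.
4 registers suffice: k=1, e=4, a=2, j=2, b=3, f=3, n=4. No two conflicting variables share a register.

4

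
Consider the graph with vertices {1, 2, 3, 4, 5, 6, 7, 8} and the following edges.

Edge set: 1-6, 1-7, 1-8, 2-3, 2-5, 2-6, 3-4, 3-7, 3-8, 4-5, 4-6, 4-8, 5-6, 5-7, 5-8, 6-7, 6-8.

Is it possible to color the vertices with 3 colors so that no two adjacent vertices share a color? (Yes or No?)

4, 5, 6, 8 are pairwise adjacent (a clique of size 4), so at least 4 colors are needed.
So 3 colors are not enough.

No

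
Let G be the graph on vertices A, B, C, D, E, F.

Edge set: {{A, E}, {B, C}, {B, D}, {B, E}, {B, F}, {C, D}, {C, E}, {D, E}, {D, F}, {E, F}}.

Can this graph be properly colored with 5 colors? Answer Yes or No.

Yes

The chromatic number is 4. B, D, E, F are pairwise adjacent (a clique of size 4), so at least 4 colors are needed.
One proper 4-coloring: A=2, B=2, C=4, D=3, E=1, F=4.
Since 5 ≥ 4, a proper 5-coloring certainly exists.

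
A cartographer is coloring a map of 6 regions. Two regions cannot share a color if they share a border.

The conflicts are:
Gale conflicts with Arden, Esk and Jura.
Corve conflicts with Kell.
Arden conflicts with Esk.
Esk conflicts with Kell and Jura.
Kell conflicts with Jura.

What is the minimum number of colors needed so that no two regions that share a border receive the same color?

3

Esk, Kell, Jura are mutually in conflict, so at least 3 colors are needed.
3 colors suffice: color 1 → {Corve, Esk}; color 2 → {Gale, Kell}; color 3 → {Arden, Jura}. No two conflicting regions share a color.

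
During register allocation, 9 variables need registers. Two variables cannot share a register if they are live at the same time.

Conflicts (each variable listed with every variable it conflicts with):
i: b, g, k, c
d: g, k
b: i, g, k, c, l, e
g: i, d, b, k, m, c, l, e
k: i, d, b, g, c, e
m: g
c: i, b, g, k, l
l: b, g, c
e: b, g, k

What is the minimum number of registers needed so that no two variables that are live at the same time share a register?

5

i, b, g, k, c all conflict with each other, so at least 5 registers are needed.
5 registers suffice: register 1 → {g}; register 2 → {k, m, l}; register 3 → {d, b}; register 4 → {c, e}; register 5 → {i}. Each listed conflict is separated.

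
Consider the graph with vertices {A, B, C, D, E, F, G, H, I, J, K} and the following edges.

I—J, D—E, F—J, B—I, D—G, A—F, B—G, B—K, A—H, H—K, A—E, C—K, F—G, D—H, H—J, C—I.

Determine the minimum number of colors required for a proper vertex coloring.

The cycle B-G-D-H-K-B has odd length 5, so it cannot be 2-colored; at least 3 colors are needed.
One proper 3-coloring: A=3, B=3, C=3, D=2, E=1, F=2, G=1, H=1, I=1, J=3, K=2. Every edge joins two different colors.

3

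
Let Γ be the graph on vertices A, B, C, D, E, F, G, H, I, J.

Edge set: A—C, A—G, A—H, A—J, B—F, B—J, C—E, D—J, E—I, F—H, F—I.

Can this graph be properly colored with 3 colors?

Yes

The chromatic number is 3. The cycle F-B-J-A-H-F has odd length 5, so it cannot be 2-colored; at least 3 colors are needed.
A valid assignment using 3 colors: A=1, B=3, C=2, D=1, E=1, F=1, G=2, H=2, I=2, J=2.
That is already a proper 3-coloring.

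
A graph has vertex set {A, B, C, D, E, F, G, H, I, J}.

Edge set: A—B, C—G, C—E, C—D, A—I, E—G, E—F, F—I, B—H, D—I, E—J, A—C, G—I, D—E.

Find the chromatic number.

C, E, G form a triangle, so at least 3 colors are needed.
A valid assignment using 3 colors: A=3, B=1, C=2, D=3, E=1, F=2, G=3, H=2, I=1, J=2. Every edge joins two different colors.

3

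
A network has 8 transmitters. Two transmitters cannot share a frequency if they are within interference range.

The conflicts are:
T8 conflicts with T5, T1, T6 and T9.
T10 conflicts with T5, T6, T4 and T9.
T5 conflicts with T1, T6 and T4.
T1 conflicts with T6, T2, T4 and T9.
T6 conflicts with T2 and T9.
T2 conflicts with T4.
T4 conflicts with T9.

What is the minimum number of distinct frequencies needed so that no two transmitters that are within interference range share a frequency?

4

T8, T5, T1, T6 are mutually in conflict, so at least 4 frequencies are needed.
4 frequencies suffice: frequency 1 → {T10, T1}; frequency 2 → {T6, T4}; frequency 3 → {T5, T2, T9}; frequency 4 → {T8}. Every pair that conflicts lands in different frequencies.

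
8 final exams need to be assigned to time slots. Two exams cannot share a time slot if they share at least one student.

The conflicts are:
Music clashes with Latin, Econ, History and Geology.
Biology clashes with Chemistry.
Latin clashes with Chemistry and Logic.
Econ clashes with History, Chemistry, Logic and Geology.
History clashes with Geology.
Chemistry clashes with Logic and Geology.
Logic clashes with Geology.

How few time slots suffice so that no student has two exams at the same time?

4

Music, Econ, History, Geology all conflict with each other, so at least 4 time slots are needed.
4 time slots suffice: time slot 1 → {Biology, Latin, Geology}; time slot 2 → {Music, Chemistry}; time slot 3 → {Econ}; time slot 4 → {History, Logic}. Every pair that conflicts lands in different time slots.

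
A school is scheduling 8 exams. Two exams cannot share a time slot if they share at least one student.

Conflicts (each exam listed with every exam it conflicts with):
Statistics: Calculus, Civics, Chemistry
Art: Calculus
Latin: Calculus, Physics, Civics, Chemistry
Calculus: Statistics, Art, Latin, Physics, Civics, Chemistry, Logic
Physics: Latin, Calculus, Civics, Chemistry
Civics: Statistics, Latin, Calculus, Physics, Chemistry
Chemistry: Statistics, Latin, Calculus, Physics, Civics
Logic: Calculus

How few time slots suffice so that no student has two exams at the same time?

5

Latin, Calculus, Physics, Civics, Chemistry pairwise conflict, so at least 5 time slots are needed.
Using 5 time slots: Statistics=4, Art=2, Latin=4, Calculus=1, Physics=5, Civics=2, Chemistry=3, Logic=2. No two conflicting exams share a time slot.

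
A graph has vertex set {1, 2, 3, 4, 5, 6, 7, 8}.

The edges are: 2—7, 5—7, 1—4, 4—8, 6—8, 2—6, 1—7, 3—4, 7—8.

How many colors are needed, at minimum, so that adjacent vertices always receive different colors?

2 and 7 are adjacent, so at least 2 colors are needed.
A valid assignment using 2 colors: 1=b, 2=b, 3=b, 4=a, 5=b, 6=a, 7=a, 8=b. Every edge joins two different colors.

2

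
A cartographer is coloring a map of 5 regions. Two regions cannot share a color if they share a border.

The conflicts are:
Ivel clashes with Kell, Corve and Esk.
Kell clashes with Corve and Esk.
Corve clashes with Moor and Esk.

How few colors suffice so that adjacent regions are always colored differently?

Ivel, Kell, Corve, Esk all conflict with each other, so at least 4 colors are needed.
4 colors suffice: color 1 → {Corve}; color 2 → {Moor, Esk}; color 3 → {Ivel}; color 4 → {Kell}. Each listed conflict is separated.

4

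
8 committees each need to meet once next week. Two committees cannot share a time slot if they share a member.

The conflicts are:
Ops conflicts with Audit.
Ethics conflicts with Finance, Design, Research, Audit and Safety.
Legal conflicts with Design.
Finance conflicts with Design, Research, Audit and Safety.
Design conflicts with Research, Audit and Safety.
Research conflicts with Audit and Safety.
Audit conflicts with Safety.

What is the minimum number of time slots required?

Ethics, Finance, Design, Research, Audit, Safety are mutually in conflict, so at least 6 time slots are needed.
6 time slots suffice: Ops=1, Ethics=3, Legal=2, Finance=6, Design=1, Research=4, Audit=2, Safety=5. No two conflicting committees share a time slot.

6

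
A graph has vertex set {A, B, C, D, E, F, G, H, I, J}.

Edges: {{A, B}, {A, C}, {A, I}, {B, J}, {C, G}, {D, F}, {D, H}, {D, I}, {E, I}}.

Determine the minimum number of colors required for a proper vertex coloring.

2

A and B are adjacent, so at least 2 colors are needed.
2 colors suffice: color red → {A, D, E, G, J}; color blue → {B, C, F, H, I}. Every edge joins two different colors.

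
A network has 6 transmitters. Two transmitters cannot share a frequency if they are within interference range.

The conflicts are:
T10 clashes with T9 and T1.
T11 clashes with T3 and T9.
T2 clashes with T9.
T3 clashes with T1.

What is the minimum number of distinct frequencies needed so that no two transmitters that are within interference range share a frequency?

3

The cycle T3-T11-T9-T10-T1-T3 has odd length 5, so it cannot be 2-colored; at least 3 frequencies are needed.
Using 3 frequencies: T10=2, T11=2, T2=2, T3=1, T9=1, T1=3. No two conflicting transmitters share a frequency.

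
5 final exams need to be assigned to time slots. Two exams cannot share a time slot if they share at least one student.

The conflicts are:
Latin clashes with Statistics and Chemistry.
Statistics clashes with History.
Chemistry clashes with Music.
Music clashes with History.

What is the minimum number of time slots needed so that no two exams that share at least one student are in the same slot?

The cycle Music-History-Statistics-Latin-Chemistry-Music has odd length 5, so it cannot be 2-colored; at least 3 time slots are needed.
3 time slots suffice: Latin=3, Statistics=1, Chemistry=2, Music=1, History=2. No two conflicting exams share a time slot.

3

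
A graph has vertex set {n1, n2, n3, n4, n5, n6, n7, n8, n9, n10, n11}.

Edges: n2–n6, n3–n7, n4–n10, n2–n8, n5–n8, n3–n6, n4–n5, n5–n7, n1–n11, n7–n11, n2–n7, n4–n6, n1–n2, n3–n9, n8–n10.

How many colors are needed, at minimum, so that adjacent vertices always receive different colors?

The cycle n4-n10-n8-n2-n6-n4 has odd length 5, so it cannot be 2-colored; at least 3 colors are needed.
One proper 3-coloring: n1=B, n2=R, n3=R, n4=R, n5=G, n6=B, n7=B, n8=B, n9=B, n10=G, n11=R. No two adjacent vertices share a color.

3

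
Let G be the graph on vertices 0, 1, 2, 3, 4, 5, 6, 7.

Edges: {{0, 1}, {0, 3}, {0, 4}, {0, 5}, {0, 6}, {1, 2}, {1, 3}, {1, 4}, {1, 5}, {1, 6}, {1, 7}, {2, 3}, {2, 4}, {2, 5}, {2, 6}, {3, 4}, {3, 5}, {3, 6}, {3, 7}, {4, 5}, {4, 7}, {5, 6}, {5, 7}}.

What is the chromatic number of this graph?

5

0, 1, 3, 5, 6 form a clique, so at least 5 colors are needed.
5 colors suffice: color red → {3}; color blue → {5}; color green → {1}; color yellow → {4, 6}; color purple → {0, 2, 7}. Each edge has distinct colors on its endpoints.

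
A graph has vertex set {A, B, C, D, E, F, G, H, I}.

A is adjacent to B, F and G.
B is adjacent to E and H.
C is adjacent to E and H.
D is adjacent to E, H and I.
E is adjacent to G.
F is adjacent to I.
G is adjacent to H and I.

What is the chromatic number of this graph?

A and F are adjacent, so at least 2 colors are needed.
A valid assignment using 2 colors: A=red, B=blue, C=blue, D=blue, E=red, F=blue, G=blue, H=red, I=red. No two adjacent vertices share a color.

2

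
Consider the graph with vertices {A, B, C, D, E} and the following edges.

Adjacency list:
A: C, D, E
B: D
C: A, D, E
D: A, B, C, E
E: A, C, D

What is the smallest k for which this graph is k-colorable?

4

A, C, D, E are mutually adjacent (a clique of size 4), so at least 4 colors are needed.
4 colors suffice: color 1 → {D}; color 2 → {B, C}; color 3 → {A}; color 4 → {E}. Every edge joins two different colors.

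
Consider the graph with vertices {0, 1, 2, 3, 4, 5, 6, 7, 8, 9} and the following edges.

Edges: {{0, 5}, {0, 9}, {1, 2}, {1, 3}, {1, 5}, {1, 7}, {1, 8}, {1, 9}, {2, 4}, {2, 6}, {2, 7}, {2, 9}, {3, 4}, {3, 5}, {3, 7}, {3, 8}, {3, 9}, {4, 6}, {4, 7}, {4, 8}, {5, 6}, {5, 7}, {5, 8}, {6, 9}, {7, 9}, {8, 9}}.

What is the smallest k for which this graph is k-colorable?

1, 3, 5, 8 are mutually adjacent (a clique of size 4), so at least 4 colors are needed.
4 colors suffice: color red → {4, 5, 9}; color blue → {0, 1, 6}; color green → {2, 3}; color yellow → {7, 8}. Each edge has distinct colors on its endpoints.

4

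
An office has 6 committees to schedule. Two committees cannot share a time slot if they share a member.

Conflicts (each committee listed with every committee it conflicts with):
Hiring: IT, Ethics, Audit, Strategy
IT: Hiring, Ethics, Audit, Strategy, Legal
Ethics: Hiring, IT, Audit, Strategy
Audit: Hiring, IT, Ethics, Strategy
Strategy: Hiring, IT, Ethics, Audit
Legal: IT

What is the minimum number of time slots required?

Hiring, IT, Ethics, Audit, Strategy all conflict with each other, so at least 5 time slots are needed.
5 time slots suffice: time slot 1 → {IT}; time slot 2 → {Audit, Legal}; time slot 3 → {Ethics}; time slot 4 → {Hiring}; time slot 5 → {Strategy}. Each listed conflict is separated.

5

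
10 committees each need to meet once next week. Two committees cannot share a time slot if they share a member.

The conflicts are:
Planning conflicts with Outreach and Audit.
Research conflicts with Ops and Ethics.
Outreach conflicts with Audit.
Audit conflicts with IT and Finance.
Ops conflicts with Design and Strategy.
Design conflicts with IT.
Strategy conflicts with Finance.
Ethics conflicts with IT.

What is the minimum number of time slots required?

Planning, Outreach, Audit all conflict with each other, so at least 3 time slots are needed.
A valid assignment using 3 time slots: Planning=2, Research=2, Outreach=3, Audit=1, Ops=1, Design=3, Strategy=3, Ethics=1, IT=2, Finance=2. No two conflicting committees share a time slot.

3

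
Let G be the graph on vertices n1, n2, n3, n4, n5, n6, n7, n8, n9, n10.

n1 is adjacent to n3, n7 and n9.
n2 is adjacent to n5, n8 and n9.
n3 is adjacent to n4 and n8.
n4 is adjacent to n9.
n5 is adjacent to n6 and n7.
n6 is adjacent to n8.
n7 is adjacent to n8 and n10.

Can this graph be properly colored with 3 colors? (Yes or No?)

The chromatic number is 3. The cycle n1-n7-n5-n2-n9-n1 has odd length 5, so it cannot be 2-colored; at least 3 colors are needed.
3 colors suffice: color red → {n3, n6, n7, n9}; color blue → {n1, n4, n5, n8, n10}; color green → {n2}.
That is already a proper 3-coloring.

Yes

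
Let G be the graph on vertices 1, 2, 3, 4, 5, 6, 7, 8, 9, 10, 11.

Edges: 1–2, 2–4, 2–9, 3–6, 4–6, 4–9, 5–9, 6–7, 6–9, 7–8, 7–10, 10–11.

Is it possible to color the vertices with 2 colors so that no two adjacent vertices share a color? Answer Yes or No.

No

4, 6, 9 are mutually adjacent, so at least 3 colors are needed.
So 2 colors are not enough.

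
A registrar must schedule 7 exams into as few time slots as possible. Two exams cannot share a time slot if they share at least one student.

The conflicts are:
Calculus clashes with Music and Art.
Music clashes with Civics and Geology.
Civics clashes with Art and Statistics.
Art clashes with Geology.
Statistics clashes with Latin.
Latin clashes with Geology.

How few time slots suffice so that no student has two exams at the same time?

3

The cycle Latin-Geology-Art-Civics-Statistics-Latin has odd length 5, so it cannot be 2-colored; at least 3 time slots are needed.
3 time slots suffice: Calculus=2, Music=1, Civics=2, Art=1, Statistics=3, Latin=1, Geology=2. No two conflicting exams share a time slot.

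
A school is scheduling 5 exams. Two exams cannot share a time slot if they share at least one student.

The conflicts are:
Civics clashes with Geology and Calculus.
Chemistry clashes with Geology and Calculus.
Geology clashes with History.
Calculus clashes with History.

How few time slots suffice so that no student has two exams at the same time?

Civics and Calculus conflict, so at least 2 time slots are needed.
2 time slots suffice: time slot 1 → {Geology, Calculus}; time slot 2 → {Civics, Chemistry, History}. Each listed conflict is separated.

2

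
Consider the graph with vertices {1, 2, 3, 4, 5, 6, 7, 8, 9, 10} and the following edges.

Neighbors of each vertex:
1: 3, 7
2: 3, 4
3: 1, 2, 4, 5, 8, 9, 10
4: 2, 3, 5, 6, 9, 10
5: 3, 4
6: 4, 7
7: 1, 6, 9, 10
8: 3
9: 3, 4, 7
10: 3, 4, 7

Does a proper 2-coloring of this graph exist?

No

3, 4, 10 are mutually adjacent, so at least 3 colors are needed.
So 2 colors are not enough.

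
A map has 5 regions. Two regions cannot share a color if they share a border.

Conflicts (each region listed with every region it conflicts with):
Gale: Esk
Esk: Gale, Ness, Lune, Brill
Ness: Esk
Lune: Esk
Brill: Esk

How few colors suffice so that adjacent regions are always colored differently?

2

Gale and Esk conflict, so at least 2 colors are needed.
A valid assignment using 2 colors: Gale=2, Esk=1, Ness=2, Lune=2, Brill=2. Each listed conflict is separated.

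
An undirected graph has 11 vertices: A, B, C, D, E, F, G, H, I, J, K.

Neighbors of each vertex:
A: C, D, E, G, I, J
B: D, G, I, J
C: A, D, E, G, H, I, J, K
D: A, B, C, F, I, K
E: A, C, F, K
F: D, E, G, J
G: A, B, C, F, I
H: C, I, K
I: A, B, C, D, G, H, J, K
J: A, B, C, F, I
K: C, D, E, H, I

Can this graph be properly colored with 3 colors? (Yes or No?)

No

A, C, I, J are mutually adjacent (a clique of size 4), so at least 4 colors are needed.
So 3 colors are not enough.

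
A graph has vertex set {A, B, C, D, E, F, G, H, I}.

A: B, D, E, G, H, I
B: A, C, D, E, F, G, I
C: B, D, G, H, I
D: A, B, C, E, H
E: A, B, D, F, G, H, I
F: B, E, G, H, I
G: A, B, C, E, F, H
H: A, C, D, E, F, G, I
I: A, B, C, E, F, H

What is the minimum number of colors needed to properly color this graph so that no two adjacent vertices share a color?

4

A, E, G, H are pairwise adjacent (a clique of size 4), so at least 4 colors are needed.
4 colors suffice: A=3, B=1, C=2, D=4, E=2, F=3, G=4, H=1, I=4. No two adjacent vertices share a color.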